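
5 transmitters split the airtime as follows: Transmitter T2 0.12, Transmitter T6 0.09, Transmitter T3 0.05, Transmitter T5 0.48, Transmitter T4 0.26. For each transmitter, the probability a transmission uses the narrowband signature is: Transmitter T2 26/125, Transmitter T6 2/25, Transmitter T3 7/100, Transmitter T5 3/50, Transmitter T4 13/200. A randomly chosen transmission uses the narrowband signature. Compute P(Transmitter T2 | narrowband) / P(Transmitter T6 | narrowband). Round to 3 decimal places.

Prior × likelihood for each hypothesis:
  Transmitter T2: 0.12 × 0.208 = 0.02496
  Transmitter T6: 0.09 × 0.08 = 0.0072
  Transmitter T3: 0.05 × 0.07 = 0.0035
  Transmitter T5: 0.48 × 0.06 = 0.0288
  Transmitter T4: 0.26 × 0.065 = 0.0169
Normalizing constant = 0.08136.
The ratio is 0.02496 / 0.0072 (the normalizer cancels) = 3.467.

3.467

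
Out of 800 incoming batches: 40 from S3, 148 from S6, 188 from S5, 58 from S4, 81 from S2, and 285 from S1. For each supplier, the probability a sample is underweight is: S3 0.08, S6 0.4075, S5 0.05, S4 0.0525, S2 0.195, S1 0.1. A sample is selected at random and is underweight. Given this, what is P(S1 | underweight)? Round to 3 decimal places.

Prior × likelihood for each hypothesis:
  S3: 0.05 × 0.08 = 0.004
  S6: 0.185 × 0.4075 = 0.0753875
  S5: 0.235 × 0.05 = 0.01175
  S4: 0.0725 × 0.0525 = 0.00380625
  S2: 0.10125 × 0.195 = 0.01974375
  S1: 0.35625 × 0.1 = 0.035625
Total = 0.1503125.
P(S1 | evidence) = 0.035625 / 0.1503125 ≈ 0.237.

0.237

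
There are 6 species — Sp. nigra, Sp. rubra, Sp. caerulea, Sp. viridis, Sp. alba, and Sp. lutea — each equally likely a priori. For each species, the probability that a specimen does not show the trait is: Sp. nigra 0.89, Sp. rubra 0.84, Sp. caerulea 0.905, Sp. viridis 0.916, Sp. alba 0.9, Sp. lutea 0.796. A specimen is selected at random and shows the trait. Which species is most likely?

Taking complements, P(trait | each) = Sp. nigra 0.11, Sp. rubra 0.16, Sp. caerulea 0.095, Sp. viridis 0.084, Sp. alba 0.1, Sp. lutea 0.204.
Since the prior is uniform, the posterior is proportional to the likelihood:
  Sp. nigra: 0.11
  Sp. rubra: 0.16
  Sp. caerulea: 0.095
  Sp. viridis: 0.084
  Sp. alba: 0.1
  Sp. lutea: 0.204
Total = 0.753.
Largest term belongs to Sp. lutea, so Sp. lutea is most probable.

Sp. lutea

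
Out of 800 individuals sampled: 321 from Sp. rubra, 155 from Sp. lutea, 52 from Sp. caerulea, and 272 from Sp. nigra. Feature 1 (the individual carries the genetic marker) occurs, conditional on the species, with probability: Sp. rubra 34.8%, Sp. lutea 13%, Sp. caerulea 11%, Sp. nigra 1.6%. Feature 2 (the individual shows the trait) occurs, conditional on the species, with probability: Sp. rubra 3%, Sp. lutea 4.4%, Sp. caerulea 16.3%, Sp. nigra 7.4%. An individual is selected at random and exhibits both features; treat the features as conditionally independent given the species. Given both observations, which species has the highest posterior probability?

Sp. rubra

Unnormalized posteriors (prior × likelihood):
  Sp. rubra: 0.40125 × 0.348 × 0.03 = 0.00418905
  Sp. lutea: 0.19375 × 0.13 × 0.044 = 0.00110825
  Sp. caerulea: 0.065 × 0.11 × 0.163 = 0.00116545
  Sp. nigra: 0.34 × 0.016 × 0.074 = 0.00040256
Sum = 0.00686531.
Largest term belongs to Sp. rubra, so Sp. rubra is most probable.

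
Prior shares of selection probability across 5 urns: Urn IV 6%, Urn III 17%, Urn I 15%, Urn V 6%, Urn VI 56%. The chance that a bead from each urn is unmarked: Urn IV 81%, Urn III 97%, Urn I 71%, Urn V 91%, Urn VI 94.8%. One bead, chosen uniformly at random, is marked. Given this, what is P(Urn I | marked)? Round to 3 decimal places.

Taking complements, P(marked | each) = Urn IV 0.19, Urn III 0.03, Urn I 0.29, Urn V 0.09, Urn VI 0.052.
By Bayes' rule, posterior ∝ prior × likelihood:
  Urn IV: 0.06 × 0.19 = 0.0114
  Urn III: 0.17 × 0.03 = 0.0051
  Urn I: 0.15 × 0.29 = 0.0435
  Urn V: 0.06 × 0.09 = 0.0054
  Urn VI: 0.56 × 0.052 = 0.02912
Total = 0.09452.
P(Urn I | evidence) = 0.0435 / 0.09452 ≈ 0.460.

0.460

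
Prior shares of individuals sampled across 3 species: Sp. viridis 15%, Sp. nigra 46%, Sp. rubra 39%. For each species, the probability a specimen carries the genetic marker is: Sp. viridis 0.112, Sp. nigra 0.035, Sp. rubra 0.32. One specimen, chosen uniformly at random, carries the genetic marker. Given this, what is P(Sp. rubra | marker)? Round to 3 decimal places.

0.791

Compute prior × likelihood for every hypothesis:
  Sp. viridis: 0.15 × 0.112 = 0.0168
  Sp. nigra: 0.46 × 0.035 = 0.0161
  Sp. rubra: 0.39 × 0.32 = 0.1248
Normalizing constant = 0.1577.
P(Sp. rubra | evidence) = 0.1248 / 0.1577 ≈ 0.791.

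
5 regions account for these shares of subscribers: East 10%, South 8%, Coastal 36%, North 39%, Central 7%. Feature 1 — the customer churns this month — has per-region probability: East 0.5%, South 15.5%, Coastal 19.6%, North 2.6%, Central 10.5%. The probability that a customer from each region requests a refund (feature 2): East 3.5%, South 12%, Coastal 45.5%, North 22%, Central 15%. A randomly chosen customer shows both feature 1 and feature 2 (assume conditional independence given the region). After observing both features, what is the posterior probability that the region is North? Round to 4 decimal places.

Prior × likelihood for each hypothesis:
  East: 0.1 × 0.005 × 0.035 = 0.0000175
  South: 0.08 × 0.155 × 0.12 = 0.001488
  Coastal: 0.36 × 0.196 × 0.455 = 0.0321048
  North: 0.39 × 0.026 × 0.22 = 0.0022308
  Central: 0.07 × 0.105 × 0.15 = 0.0011025
Normalizing constant = 0.0369436.
P(North | evidence) = 0.0022308 / 0.0369436 ≈ 0.0604.

0.0604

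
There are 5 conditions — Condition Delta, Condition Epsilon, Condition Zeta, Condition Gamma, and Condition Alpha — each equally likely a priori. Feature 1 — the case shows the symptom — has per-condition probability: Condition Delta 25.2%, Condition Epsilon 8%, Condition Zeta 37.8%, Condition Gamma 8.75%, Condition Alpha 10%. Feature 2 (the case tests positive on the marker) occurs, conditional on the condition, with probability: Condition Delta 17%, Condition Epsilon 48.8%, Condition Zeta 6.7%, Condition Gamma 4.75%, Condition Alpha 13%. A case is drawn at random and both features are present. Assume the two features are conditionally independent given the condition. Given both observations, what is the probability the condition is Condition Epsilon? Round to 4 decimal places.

With a uniform prior (1/5 each), posterior ∝ likelihood:
  Condition Delta: 0.252 × 0.17 = 0.04284
  Condition Epsilon: 0.08 × 0.488 = 0.03904
  Condition Zeta: 0.378 × 0.067 = 0.025326
  Condition Gamma: 0.0875 × 0.0475 = 0.00415625
  Condition Alpha: 0.1 × 0.13 = 0.013
Normalizing constant = 0.12436225.
P(Condition Epsilon | evidence) = 0.03904 / 0.12436225 ≈ 0.3139.

0.3139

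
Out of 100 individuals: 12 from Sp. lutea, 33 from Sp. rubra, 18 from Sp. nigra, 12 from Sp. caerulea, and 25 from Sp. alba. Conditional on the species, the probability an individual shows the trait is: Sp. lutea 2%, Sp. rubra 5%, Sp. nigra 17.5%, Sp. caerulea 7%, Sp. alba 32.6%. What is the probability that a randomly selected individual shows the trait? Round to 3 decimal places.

Prior × likelihood for each hypothesis:
  Sp. lutea: 0.12 × 0.02 = 0.0024
  Sp. rubra: 0.33 × 0.05 = 0.0165
  Sp. nigra: 0.18 × 0.175 = 0.0315
  Sp. caerulea: 0.12 × 0.07 = 0.0084
  Sp. alba: 0.25 × 0.326 = 0.0815
P(trait) = 0.0024 + 0.0165 + 0.0315 + 0.0084 + 0.0815 = 0.1403 → 0.140.

0.140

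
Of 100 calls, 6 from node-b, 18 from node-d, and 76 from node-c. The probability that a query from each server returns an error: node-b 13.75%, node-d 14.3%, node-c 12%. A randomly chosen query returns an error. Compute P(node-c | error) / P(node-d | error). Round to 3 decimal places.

Prior × likelihood for each hypothesis:
  node-b: 0.06 × 0.1375 = 0.00825
  node-d: 0.18 × 0.143 = 0.02574
  node-c: 0.76 × 0.12 = 0.0912
Total = 0.12519.
The ratio is 0.0912 / 0.02574 (the normalizer cancels) = 3.543.

3.543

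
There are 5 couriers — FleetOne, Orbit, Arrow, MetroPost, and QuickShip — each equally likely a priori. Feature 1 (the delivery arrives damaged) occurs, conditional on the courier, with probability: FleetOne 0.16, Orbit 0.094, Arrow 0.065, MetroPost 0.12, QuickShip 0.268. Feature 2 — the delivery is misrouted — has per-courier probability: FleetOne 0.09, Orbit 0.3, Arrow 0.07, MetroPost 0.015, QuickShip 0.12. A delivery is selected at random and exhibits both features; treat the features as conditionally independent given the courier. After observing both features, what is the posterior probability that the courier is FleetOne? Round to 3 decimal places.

0.178

Since the prior is uniform, the posterior is proportional to the likelihood:
  FleetOne: 0.16 × 0.09 = 0.0144
  Orbit: 0.094 × 0.3 = 0.0282
  Arrow: 0.065 × 0.07 = 0.00455
  MetroPost: 0.12 × 0.015 = 0.0018
  QuickShip: 0.268 × 0.12 = 0.03216
Sum = 0.08111.
P(FleetOne | evidence) = 0.0144 / 0.08111 ≈ 0.178.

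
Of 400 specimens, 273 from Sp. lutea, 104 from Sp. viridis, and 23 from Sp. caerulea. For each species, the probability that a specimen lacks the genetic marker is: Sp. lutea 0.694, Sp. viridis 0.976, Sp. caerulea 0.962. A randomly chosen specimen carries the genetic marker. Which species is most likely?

Taking complements, P(marker | each) = Sp. lutea 0.306, Sp. viridis 0.024, Sp. caerulea 0.038.
Compute prior × likelihood for every hypothesis:
  Sp. lutea: 0.6825 × 0.306 = 0.208845
  Sp. viridis: 0.26 × 0.024 = 0.00624
  Sp. caerulea: 0.0575 × 0.038 = 0.002185
Normalizing constant = 0.21727.
Largest term belongs to Sp. lutea, so Sp. lutea is most probable.

Sp. lutea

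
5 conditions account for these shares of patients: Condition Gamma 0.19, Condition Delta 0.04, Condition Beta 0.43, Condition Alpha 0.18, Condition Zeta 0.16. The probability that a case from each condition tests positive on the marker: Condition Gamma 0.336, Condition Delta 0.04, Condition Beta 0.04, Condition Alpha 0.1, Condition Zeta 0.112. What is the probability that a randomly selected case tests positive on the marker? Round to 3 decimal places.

Prior × likelihood for each hypothesis:
  Condition Gamma: 0.19 × 0.336 = 0.06384
  Condition Delta: 0.04 × 0.04 = 0.0016
  Condition Beta: 0.43 × 0.04 = 0.0172
  Condition Alpha: 0.18 × 0.1 = 0.018
  Condition Zeta: 0.16 × 0.112 = 0.01792
P(marker-positive) = 0.06384 + 0.0016 + 0.0172 + 0.018 + 0.01792 = 0.11856 → 0.119.

0.119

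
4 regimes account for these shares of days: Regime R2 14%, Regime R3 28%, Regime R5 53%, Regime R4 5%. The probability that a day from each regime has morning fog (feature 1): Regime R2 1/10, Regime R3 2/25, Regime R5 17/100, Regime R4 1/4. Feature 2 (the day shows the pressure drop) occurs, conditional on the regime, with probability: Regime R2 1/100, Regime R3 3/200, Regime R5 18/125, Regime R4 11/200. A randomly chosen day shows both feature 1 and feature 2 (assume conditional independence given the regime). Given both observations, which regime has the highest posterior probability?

Compute prior × likelihood for every hypothesis:
  Regime R2: 0.14 × 0.1 × 0.01 = 0.00014
  Regime R3: 0.28 × 0.08 × 0.015 = 0.000336
  Regime R5: 0.53 × 0.17 × 0.144 = 0.0129744
  Regime R4: 0.05 × 0.25 × 0.055 = 0.0006875
Normalizing constant = 0.0141379.
Largest term belongs to Regime R5, so Regime R5 is most probable.

Regime R5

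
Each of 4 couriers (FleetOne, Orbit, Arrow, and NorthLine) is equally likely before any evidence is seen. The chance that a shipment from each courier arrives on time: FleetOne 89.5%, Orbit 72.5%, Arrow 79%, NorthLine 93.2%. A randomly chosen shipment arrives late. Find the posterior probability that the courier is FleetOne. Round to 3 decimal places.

Taking complements, P(late | each) = FleetOne 0.105, Orbit 0.275, Arrow 0.21, NorthLine 0.068.
Since the prior is uniform, the posterior is proportional to the likelihood:
  FleetOne: 0.105
  Orbit: 0.275
  Arrow: 0.21
  NorthLine: 0.068
Sum = 0.658.
P(FleetOne | evidence) = 0.105 / 0.658 ≈ 0.160.

0.160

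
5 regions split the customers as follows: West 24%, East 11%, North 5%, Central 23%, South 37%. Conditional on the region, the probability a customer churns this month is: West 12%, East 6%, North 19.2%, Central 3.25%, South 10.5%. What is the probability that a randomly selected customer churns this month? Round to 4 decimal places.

0.0913

By Bayes' rule, posterior ∝ prior × likelihood:
  West: 0.24 × 0.12 = 0.0288
  East: 0.11 × 0.06 = 0.0066
  North: 0.05 × 0.192 = 0.0096
  Central: 0.23 × 0.0325 = 0.007475
  South: 0.37 × 0.105 = 0.03885
P(churn) = 0.0288 + 0.0066 + 0.0096 + 0.007475 + 0.03885 = 0.091325 → 0.0913.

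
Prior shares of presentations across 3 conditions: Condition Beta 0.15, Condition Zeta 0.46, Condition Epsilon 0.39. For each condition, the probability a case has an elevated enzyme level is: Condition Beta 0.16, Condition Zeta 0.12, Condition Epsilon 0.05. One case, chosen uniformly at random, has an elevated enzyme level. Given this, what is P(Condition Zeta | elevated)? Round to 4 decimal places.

0.5593

By Bayes' rule, posterior ∝ prior × likelihood:
  Condition Beta: 0.15 × 0.16 = 0.024
  Condition Zeta: 0.46 × 0.12 = 0.0552
  Condition Epsilon: 0.39 × 0.05 = 0.0195
Total = 0.0987.
P(Condition Zeta | evidence) = 0.0552 / 0.0987 ≈ 0.5593.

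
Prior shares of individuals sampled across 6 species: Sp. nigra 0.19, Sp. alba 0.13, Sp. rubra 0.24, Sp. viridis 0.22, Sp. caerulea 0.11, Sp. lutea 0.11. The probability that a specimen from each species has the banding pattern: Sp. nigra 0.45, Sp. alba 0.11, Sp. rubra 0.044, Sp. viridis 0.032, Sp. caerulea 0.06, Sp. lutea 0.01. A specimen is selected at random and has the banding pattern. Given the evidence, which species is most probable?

Sp. nigra

Prior × likelihood for each hypothesis:
  Sp. nigra: 0.19 × 0.45 = 0.0855
  Sp. alba: 0.13 × 0.11 = 0.0143
  Sp. rubra: 0.24 × 0.044 = 0.01056
  Sp. viridis: 0.22 × 0.032 = 0.00704
  Sp. caerulea: 0.11 × 0.06 = 0.0066
  Sp. lutea: 0.11 × 0.01 = 0.0011
Sum = 0.1251.
Largest term belongs to Sp. nigra, so Sp. nigra is most probable.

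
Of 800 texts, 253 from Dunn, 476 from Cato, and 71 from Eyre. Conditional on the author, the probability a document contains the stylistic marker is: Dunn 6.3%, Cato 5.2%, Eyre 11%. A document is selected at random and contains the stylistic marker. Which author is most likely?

Cato

By Bayes' rule, posterior ∝ prior × likelihood:
  Dunn: 0.31625 × 0.063 = 0.01992375
  Cato: 0.595 × 0.052 = 0.03094
  Eyre: 0.08875 × 0.11 = 0.0097625
Total = 0.06062625.
Largest term belongs to Cato, so Cato is most probable.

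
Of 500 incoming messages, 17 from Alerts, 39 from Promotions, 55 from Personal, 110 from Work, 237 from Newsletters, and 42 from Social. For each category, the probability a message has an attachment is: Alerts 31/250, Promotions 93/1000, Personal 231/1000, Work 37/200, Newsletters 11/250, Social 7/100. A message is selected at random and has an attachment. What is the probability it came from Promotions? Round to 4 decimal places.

Compute prior × likelihood for every hypothesis:
  Alerts: 0.034 × 0.124 = 0.004216
  Promotions: 0.078 × 0.093 = 0.007254
  Personal: 0.11 × 0.231 = 0.02541
  Work: 0.22 × 0.185 = 0.0407
  Newsletters: 0.474 × 0.044 = 0.020856
  Social: 0.084 × 0.07 = 0.00588
Sum = 0.104316.
P(Promotions | evidence) = 0.007254 / 0.104316 ≈ 0.0695.

0.0695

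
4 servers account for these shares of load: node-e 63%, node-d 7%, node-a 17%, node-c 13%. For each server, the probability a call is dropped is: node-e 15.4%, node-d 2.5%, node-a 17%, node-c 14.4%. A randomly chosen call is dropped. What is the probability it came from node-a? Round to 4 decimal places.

0.1974

Compute prior × likelihood for every hypothesis:
  node-e: 0.63 × 0.154 = 0.09702
  node-d: 0.07 × 0.025 = 0.00175
  node-a: 0.17 × 0.17 = 0.0289
  node-c: 0.13 × 0.144 = 0.01872
Total = 0.14639.
P(node-a | evidence) = 0.0289 / 0.14639 ≈ 0.1974.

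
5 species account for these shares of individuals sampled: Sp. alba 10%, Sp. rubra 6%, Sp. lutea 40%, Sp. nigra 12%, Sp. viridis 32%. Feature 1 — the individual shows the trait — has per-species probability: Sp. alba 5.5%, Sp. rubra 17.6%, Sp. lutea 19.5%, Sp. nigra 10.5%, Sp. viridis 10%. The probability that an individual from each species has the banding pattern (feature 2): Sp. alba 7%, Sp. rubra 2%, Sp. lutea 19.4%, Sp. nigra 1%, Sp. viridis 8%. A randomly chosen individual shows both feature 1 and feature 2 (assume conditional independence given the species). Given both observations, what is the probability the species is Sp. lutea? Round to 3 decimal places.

0.822

Prior × likelihood for each hypothesis:
  Sp. alba: 0.1 × 0.055 × 0.07 = 0.000385
  Sp. rubra: 0.06 × 0.176 × 0.02 = 0.0002112
  Sp. lutea: 0.4 × 0.195 × 0.194 = 0.015132
  Sp. nigra: 0.12 × 0.105 × 0.01 = 0.000126
  Sp. viridis: 0.32 × 0.1 × 0.08 = 0.00256
Sum = 0.0184142.
P(Sp. lutea | evidence) = 0.015132 / 0.0184142 ≈ 0.822.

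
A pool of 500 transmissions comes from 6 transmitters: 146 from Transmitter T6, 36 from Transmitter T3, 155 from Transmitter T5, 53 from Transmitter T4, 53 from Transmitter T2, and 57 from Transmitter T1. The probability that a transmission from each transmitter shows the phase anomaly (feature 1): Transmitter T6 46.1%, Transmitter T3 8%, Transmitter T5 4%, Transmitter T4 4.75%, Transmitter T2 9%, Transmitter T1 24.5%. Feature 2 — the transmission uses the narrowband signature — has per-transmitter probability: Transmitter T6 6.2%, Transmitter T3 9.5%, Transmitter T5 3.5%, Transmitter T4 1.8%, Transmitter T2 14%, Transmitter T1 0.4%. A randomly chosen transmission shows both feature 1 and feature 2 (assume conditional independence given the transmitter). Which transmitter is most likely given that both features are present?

Transmitter T6

Unnormalized posteriors (prior × likelihood):
  Transmitter T6: 0.292 × 0.461 × 0.062 = 0.008345944
  Transmitter T3: 0.072 × 0.08 × 0.095 = 0.0005472
  Transmitter T5: 0.31 × 0.04 × 0.035 = 0.000434
  Transmitter T4: 0.106 × 0.0475 × 0.018 = 0.00009063
  Transmitter T2: 0.106 × 0.09 × 0.14 = 0.0013356
  Transmitter T1: 0.114 × 0.245 × 0.004 = 0.00011172
Sum = 0.010865094.
Largest term belongs to Transmitter T6, so Transmitter T6 is most probable.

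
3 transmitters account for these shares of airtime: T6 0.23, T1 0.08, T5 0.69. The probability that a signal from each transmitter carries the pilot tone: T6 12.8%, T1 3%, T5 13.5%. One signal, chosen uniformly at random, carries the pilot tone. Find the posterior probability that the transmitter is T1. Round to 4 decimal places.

0.0192

By Bayes' rule, posterior ∝ prior × likelihood:
  T6: 0.23 × 0.128 = 0.02944
  T1: 0.08 × 0.03 = 0.0024
  T5: 0.69 × 0.135 = 0.09315
Sum = 0.12499.
P(T1 | evidence) = 0.0024 / 0.12499 ≈ 0.0192.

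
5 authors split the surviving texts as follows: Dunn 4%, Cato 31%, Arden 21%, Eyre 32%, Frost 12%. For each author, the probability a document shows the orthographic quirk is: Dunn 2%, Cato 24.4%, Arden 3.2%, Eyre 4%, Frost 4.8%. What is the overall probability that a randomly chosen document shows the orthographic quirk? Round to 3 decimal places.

Unnormalized posteriors (prior × likelihood):
  Dunn: 0.04 × 0.02 = 0.0008
  Cato: 0.31 × 0.244 = 0.07564
  Arden: 0.21 × 0.032 = 0.00672
  Eyre: 0.32 × 0.04 = 0.0128
  Frost: 0.12 × 0.048 = 0.00576
P(quirk) = 0.0008 + 0.07564 + 0.00672 + 0.0128 + 0.00576 = 0.10172 → 0.102.

0.102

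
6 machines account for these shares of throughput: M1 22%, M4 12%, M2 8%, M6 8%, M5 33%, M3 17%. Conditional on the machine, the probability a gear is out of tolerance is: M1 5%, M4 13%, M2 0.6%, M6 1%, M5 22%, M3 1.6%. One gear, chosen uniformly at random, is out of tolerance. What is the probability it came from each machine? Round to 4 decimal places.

M1 0.1066, M4 0.1512, M2 0.0047, M6 0.0078, M5 0.7035, M3 0.0264

By Bayes' rule, posterior ∝ prior × likelihood:
  M1: 0.22 × 0.05 = 0.011
  M4: 0.12 × 0.13 = 0.0156
  M2: 0.08 × 0.006 = 0.00048
  M6: 0.08 × 0.01 = 0.0008
  M5: 0.33 × 0.22 = 0.0726
  M3: 0.17 × 0.016 = 0.00272
Total = 0.1032.
P(M1 | oversize) = 0.011/0.1032 ≈ 0.1066
P(M4 | oversize) = 0.0156/0.1032 ≈ 0.1512
P(M2 | oversize) = 0.00048/0.1032 ≈ 0.0047
P(M6 | oversize) = 0.0008/0.1032 ≈ 0.0078
P(M5 | oversize) = 0.0726/0.1032 ≈ 0.7035
P(M3 | oversize) = 0.00272/0.1032 ≈ 0.0264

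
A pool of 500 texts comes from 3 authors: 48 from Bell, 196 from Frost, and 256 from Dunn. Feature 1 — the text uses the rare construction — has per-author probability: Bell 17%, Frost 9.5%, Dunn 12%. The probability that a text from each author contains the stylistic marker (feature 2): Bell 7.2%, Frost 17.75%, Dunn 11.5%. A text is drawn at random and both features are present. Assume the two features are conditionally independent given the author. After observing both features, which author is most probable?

Dunn

Prior × likelihood for each hypothesis:
  Bell: 0.096 × 0.17 × 0.072 = 0.00117504
  Frost: 0.392 × 0.095 × 0.1775 = 0.0066101
  Dunn: 0.512 × 0.12 × 0.115 = 0.0070656
Sum = 0.01485074.
Largest term belongs to Dunn, so Dunn is most probable.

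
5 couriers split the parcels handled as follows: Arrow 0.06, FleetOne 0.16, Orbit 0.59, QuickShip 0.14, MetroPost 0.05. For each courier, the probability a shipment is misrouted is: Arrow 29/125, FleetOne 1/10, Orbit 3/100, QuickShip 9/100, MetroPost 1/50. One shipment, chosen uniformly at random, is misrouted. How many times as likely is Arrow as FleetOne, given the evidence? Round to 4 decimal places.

0.8700

Prior × likelihood for each hypothesis:
  Arrow: 0.06 × 0.232 = 0.01392
  FleetOne: 0.16 × 0.1 = 0.016
  Orbit: 0.59 × 0.03 = 0.0177
  QuickShip: 0.14 × 0.09 = 0.0126
  MetroPost: 0.05 × 0.02 = 0.001
Normalizing constant = 0.06122.
The ratio is 0.01392 / 0.016 (the normalizer cancels) = 0.8700.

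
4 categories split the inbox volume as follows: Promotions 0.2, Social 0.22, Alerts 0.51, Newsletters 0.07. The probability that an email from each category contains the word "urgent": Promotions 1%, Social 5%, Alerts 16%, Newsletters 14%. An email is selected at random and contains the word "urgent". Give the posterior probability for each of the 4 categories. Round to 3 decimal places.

Promotions 0.019, Social 0.105, Alerts 0.782, Newsletters 0.094

Unnormalized posteriors (prior × likelihood):
  Promotions: 0.2 × 0.01 = 0.002
  Social: 0.22 × 0.05 = 0.011
  Alerts: 0.51 × 0.16 = 0.0816
  Newsletters: 0.07 × 0.14 = 0.0098
Total = 0.1044.
P(Promotions | urgent-flag) = 0.002/0.1044 ≈ 0.019
P(Social | urgent-flag) = 0.011/0.1044 ≈ 0.105
P(Alerts | urgent-flag) = 0.0816/0.1044 ≈ 0.782
P(Newsletters | urgent-flag) = 0.0098/0.1044 ≈ 0.094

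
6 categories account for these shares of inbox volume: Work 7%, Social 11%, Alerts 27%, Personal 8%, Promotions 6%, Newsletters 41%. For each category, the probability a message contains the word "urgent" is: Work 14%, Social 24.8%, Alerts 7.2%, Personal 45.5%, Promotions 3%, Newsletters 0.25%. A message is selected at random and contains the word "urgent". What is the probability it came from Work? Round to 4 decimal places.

Prior × likelihood for each hypothesis:
  Work: 0.07 × 0.14 = 0.0098
  Social: 0.11 × 0.248 = 0.02728
  Alerts: 0.27 × 0.072 = 0.01944
  Personal: 0.08 × 0.455 = 0.0364
  Promotions: 0.06 × 0.03 = 0.0018
  Newsletters: 0.41 × 0.0025 = 0.001025
Sum = 0.095745.
P(Work | evidence) = 0.0098 / 0.095745 ≈ 0.1024.

0.1024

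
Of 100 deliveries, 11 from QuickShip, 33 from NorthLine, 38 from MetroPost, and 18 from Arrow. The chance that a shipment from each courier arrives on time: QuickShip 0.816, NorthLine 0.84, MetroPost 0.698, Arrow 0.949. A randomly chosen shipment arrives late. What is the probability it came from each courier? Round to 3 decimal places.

Taking complements, P(late | each) = QuickShip 0.184, NorthLine 0.16, MetroPost 0.302, Arrow 0.051.
By Bayes' rule, posterior ∝ prior × likelihood:
  QuickShip: 0.11 × 0.184 = 0.02024
  NorthLine: 0.33 × 0.16 = 0.0528
  MetroPost: 0.38 × 0.302 = 0.11476
  Arrow: 0.18 × 0.051 = 0.00918
Normalizing constant = 0.19698.
P(QuickShip | late) = 0.02024/0.19698 ≈ 0.103
P(NorthLine | late) = 0.0528/0.19698 ≈ 0.268
P(MetroPost | late) = 0.11476/0.19698 ≈ 0.583
P(Arrow | late) = 0.00918/0.19698 ≈ 0.047
(Check: 0.103+0.268+0.583+0.047 = 1.001.)

QuickShip 0.103, NorthLine 0.268, MetroPost 0.583, Arrow 0.047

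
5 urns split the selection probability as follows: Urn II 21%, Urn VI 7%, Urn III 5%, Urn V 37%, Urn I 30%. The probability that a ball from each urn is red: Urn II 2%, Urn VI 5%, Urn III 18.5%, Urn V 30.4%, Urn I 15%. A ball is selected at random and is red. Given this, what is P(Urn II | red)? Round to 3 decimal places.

0.024

By Bayes' rule, posterior ∝ prior × likelihood:
  Urn II: 0.21 × 0.02 = 0.0042
  Urn VI: 0.07 × 0.05 = 0.0035
  Urn III: 0.05 × 0.185 = 0.00925
  Urn V: 0.37 × 0.304 = 0.11248
  Urn I: 0.3 × 0.15 = 0.045
Total = 0.17443.
P(Urn II | evidence) = 0.0042 / 0.17443 ≈ 0.024.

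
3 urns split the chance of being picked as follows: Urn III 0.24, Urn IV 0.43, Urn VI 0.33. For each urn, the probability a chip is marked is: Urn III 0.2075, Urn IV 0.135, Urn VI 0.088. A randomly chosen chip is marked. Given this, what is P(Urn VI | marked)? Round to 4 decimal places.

By Bayes' rule, posterior ∝ prior × likelihood:
  Urn III: 0.24 × 0.2075 = 0.0498
  Urn IV: 0.43 × 0.135 = 0.05805
  Urn VI: 0.33 × 0.088 = 0.02904
Total = 0.13689.
P(Urn VI | evidence) = 0.02904 / 0.13689 ≈ 0.2121.

0.2121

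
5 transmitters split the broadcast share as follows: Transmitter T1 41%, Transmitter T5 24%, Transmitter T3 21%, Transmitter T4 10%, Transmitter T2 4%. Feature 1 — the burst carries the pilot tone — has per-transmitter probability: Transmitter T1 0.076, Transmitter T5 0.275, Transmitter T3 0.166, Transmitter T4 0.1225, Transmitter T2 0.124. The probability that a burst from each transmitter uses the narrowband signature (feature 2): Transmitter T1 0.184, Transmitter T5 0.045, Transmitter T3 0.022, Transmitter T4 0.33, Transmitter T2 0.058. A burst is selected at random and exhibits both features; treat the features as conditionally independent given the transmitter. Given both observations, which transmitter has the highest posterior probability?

By Bayes' rule, posterior ∝ prior × likelihood:
  Transmitter T1: 0.41 × 0.076 × 0.184 = 0.00573344
  Transmitter T5: 0.24 × 0.275 × 0.045 = 0.00297
  Transmitter T3: 0.21 × 0.166 × 0.022 = 0.00076692
  Transmitter T4: 0.1 × 0.1225 × 0.33 = 0.0040425
  Transmitter T2: 0.04 × 0.124 × 0.058 = 0.00028768
Normalizing constant = 0.01380054.
Largest term belongs to Transmitter T1, so Transmitter T1 is most probable.

Transmitter T1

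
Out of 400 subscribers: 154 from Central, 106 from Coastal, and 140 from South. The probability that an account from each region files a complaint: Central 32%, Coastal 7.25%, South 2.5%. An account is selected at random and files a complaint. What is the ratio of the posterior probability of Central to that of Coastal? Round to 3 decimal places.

6.412

Prior × likelihood for each hypothesis:
  Central: 0.385 × 0.32 = 0.1232
  Coastal: 0.265 × 0.0725 = 0.0192125
  South: 0.35 × 0.025 = 0.00875
Total = 0.1511625.
The ratio is 0.1232 / 0.0192125 (the normalizer cancels) = 6.412.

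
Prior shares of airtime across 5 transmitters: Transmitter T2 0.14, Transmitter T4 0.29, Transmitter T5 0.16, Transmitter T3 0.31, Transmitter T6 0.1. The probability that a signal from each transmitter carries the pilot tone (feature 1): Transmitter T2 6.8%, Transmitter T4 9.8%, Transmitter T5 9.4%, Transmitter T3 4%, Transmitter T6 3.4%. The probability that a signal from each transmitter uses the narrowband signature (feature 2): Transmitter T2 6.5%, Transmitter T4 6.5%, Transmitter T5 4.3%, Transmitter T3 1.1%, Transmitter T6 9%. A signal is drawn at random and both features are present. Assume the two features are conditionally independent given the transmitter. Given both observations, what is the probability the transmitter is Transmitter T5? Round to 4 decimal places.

Unnormalized posteriors (prior × likelihood):
  Transmitter T2: 0.14 × 0.068 × 0.065 = 0.0006188
  Transmitter T4: 0.29 × 0.098 × 0.065 = 0.0018473
  Transmitter T5: 0.16 × 0.094 × 0.043 = 0.00064672
  Transmitter T3: 0.31 × 0.04 × 0.011 = 0.0001364
  Transmitter T6: 0.1 × 0.034 × 0.09 = 0.000306
Total = 0.00355522.
P(Transmitter T5 | evidence) = 0.00064672 / 0.00355522 ≈ 0.1819.

0.1819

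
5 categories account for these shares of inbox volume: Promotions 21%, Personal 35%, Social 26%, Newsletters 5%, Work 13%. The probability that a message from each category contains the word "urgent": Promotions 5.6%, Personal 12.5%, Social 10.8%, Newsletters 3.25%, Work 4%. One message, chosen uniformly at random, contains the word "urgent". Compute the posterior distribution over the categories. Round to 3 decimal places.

Promotions 0.130, Personal 0.484, Social 0.311, Newsletters 0.018, Work 0.058

Prior × likelihood for each hypothesis:
  Promotions: 0.21 × 0.056 = 0.01176
  Personal: 0.35 × 0.125 = 0.04375
  Social: 0.26 × 0.108 = 0.02808
  Newsletters: 0.05 × 0.0325 = 0.001625
  Work: 0.13 × 0.04 = 0.0052
Total = 0.090415.
P(Promotions | urgent-flag) = 0.01176/0.090415 ≈ 0.130
P(Personal | urgent-flag) = 0.04375/0.090415 ≈ 0.484
P(Social | urgent-flag) = 0.02808/0.090415 ≈ 0.311
P(Newsletters | urgent-flag) = 0.001625/0.090415 ≈ 0.018
P(Work | urgent-flag) = 0.0052/0.090415 ≈ 0.058
(Check: 0.130+0.484+0.311+0.018+0.058 = 1.001.)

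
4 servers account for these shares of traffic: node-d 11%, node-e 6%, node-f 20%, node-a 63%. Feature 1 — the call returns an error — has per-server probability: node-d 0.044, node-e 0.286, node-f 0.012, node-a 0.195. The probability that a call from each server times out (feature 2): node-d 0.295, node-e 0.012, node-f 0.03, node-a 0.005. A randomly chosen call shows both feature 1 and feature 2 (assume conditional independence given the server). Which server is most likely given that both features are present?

node-d

Compute prior × likelihood for every hypothesis:
  node-d: 0.11 × 0.044 × 0.295 = 0.0014278
  node-e: 0.06 × 0.286 × 0.012 = 0.00020592
  node-f: 0.2 × 0.012 × 0.03 = 0.000072
  node-a: 0.63 × 0.195 × 0.005 = 0.00061425
Sum = 0.00231997.
Largest term belongs to node-d, so node-d is most probable.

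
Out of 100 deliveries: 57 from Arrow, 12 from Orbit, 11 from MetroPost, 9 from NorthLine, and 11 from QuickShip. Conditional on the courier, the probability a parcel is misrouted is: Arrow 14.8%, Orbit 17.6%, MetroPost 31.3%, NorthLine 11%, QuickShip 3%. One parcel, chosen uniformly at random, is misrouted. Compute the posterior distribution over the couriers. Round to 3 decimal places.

Arrow 0.551, Orbit 0.138, MetroPost 0.225, NorthLine 0.065, QuickShip 0.022

Compute prior × likelihood for every hypothesis:
  Arrow: 0.57 × 0.148 = 0.08436
  Orbit: 0.12 × 0.176 = 0.02112
  MetroPost: 0.11 × 0.313 = 0.03443
  NorthLine: 0.09 × 0.11 = 0.0099
  QuickShip: 0.11 × 0.03 = 0.0033
Sum = 0.15311.
P(Arrow | misrouted) = 0.08436/0.15311 ≈ 0.551
P(Orbit | misrouted) = 0.02112/0.15311 ≈ 0.138
P(MetroPost | misrouted) = 0.03443/0.15311 ≈ 0.225
P(NorthLine | misrouted) = 0.0099/0.15311 ≈ 0.065
P(QuickShip | misrouted) = 0.0033/0.15311 ≈ 0.022
(Check: 0.551+0.138+0.225+0.065+0.022 = 1.001.)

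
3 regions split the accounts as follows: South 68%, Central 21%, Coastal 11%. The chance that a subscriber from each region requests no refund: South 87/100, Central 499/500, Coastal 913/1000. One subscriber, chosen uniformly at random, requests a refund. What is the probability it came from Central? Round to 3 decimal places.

Taking complements, P(refund | each) = South 0.13, Central 0.002, Coastal 0.087.
Prior × likelihood for each hypothesis:
  South: 0.68 × 0.13 = 0.0884
  Central: 0.21 × 0.002 = 0.00042
  Coastal: 0.11 × 0.087 = 0.00957
Normalizing constant = 0.09839.
P(Central | evidence) = 0.00042 / 0.09839 ≈ 0.004.

0.004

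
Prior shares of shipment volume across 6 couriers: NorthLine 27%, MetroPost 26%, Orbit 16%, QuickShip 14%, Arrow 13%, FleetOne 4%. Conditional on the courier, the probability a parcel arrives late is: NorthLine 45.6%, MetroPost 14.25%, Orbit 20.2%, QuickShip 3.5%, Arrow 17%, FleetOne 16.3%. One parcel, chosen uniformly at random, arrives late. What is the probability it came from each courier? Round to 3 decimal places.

NorthLine 0.545, MetroPost 0.164, Orbit 0.143, QuickShip 0.022, Arrow 0.098, FleetOne 0.029

By Bayes' rule, posterior ∝ prior × likelihood:
  NorthLine: 0.27 × 0.456 = 0.12312
  MetroPost: 0.26 × 0.1425 = 0.03705
  Orbit: 0.16 × 0.202 = 0.03232
  QuickShip: 0.14 × 0.035 = 0.0049
  Arrow: 0.13 × 0.17 = 0.0221
  FleetOne: 0.04 × 0.163 = 0.00652
Sum = 0.22601.
P(NorthLine | late) = 0.12312/0.22601 ≈ 0.545
P(MetroPost | late) = 0.03705/0.22601 ≈ 0.164
P(Orbit | late) = 0.03232/0.22601 ≈ 0.143
P(QuickShip | late) = 0.0049/0.22601 ≈ 0.022
P(Arrow | late) = 0.0221/0.22601 ≈ 0.098
P(FleetOne | late) = 0.00652/0.22601 ≈ 0.029
(Check: 0.545+0.164+0.143+0.022+0.098+0.029 = 1.001.)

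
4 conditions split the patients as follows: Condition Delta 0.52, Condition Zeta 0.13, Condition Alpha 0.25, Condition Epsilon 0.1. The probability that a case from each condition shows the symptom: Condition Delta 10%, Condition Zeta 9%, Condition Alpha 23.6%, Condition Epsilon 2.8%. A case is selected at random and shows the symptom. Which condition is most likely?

Condition Alpha

By Bayes' rule, posterior ∝ prior × likelihood:
  Condition Delta: 0.52 × 0.1 = 0.052
  Condition Zeta: 0.13 × 0.09 = 0.0117
  Condition Alpha: 0.25 × 0.236 = 0.059
  Condition Epsilon: 0.1 × 0.028 = 0.0028
Total = 0.1255.
Largest term belongs to Condition Alpha, so Condition Alpha is most probable.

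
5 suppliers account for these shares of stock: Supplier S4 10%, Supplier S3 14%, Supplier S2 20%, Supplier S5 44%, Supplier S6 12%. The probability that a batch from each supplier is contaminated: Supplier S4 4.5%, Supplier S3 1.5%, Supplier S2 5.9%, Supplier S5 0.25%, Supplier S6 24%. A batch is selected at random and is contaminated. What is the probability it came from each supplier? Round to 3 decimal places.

Supplier S4 0.093, Supplier S3 0.043, Supplier S2 0.244, Supplier S5 0.023, Supplier S6 0.596

Compute prior × likelihood for every hypothesis:
  Supplier S4: 0.1 × 0.045 = 0.0045
  Supplier S3: 0.14 × 0.015 = 0.0021
  Supplier S2: 0.2 × 0.059 = 0.0118
  Supplier S5: 0.44 × 0.0025 = 0.0011
  Supplier S6: 0.12 × 0.24 = 0.0288
Normalizing constant = 0.0483.
P(Supplier S4 | contaminated) = 0.0045/0.0483 ≈ 0.093
P(Supplier S3 | contaminated) = 0.0021/0.0483 ≈ 0.043
P(Supplier S2 | contaminated) = 0.0118/0.0483 ≈ 0.244
P(Supplier S5 | contaminated) = 0.0011/0.0483 ≈ 0.023
P(Supplier S6 | contaminated) = 0.0288/0.0483 ≈ 0.596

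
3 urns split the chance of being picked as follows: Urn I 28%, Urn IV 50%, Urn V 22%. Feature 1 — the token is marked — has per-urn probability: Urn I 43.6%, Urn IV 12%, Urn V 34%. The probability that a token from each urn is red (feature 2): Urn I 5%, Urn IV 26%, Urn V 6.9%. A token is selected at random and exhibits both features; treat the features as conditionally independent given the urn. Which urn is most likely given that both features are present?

Urn IV

By Bayes' rule, posterior ∝ prior × likelihood:
  Urn I: 0.28 × 0.436 × 0.05 = 0.006104
  Urn IV: 0.5 × 0.12 × 0.26 = 0.0156
  Urn V: 0.22 × 0.34 × 0.069 = 0.0051612
Total = 0.0268652.
Largest term belongs to Urn IV, so Urn IV is most probable.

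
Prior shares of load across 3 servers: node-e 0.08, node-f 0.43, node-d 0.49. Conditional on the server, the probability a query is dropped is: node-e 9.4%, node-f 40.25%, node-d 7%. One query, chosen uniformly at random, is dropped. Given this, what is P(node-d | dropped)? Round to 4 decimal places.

Compute prior × likelihood for every hypothesis:
  node-e: 0.08 × 0.094 = 0.00752
  node-f: 0.43 × 0.4025 = 0.173075
  node-d: 0.49 × 0.07 = 0.0343
Total = 0.214895.
P(node-d | evidence) = 0.0343 / 0.214895 ≈ 0.1596.

0.1596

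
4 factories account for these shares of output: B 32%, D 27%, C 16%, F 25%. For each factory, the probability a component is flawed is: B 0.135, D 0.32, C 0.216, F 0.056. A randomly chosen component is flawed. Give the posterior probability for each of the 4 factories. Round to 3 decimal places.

B 0.242, D 0.485, C 0.194, F 0.079

Unnormalized posteriors (prior × likelihood):
  B: 0.32 × 0.135 = 0.0432
  D: 0.27 × 0.32 = 0.0864
  C: 0.16 × 0.216 = 0.03456
  F: 0.25 × 0.056 = 0.014
Sum = 0.17816.
P(B | flawed) = 0.0432/0.17816 ≈ 0.242
P(D | flawed) = 0.0864/0.17816 ≈ 0.485
P(C | flawed) = 0.03456/0.17816 ≈ 0.194
P(F | flawed) = 0.014/0.17816 ≈ 0.079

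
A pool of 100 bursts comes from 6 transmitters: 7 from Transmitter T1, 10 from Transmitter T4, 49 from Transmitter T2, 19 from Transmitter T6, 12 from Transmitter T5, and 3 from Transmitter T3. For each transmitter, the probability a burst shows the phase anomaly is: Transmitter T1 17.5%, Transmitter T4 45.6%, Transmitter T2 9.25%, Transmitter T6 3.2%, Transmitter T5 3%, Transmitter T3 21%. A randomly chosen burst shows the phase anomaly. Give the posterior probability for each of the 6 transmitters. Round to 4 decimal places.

Transmitter T1 0.1028, Transmitter T4 0.3827, Transmitter T2 0.3804, Transmitter T6 0.0510, Transmitter T5 0.0302, Transmitter T3 0.0529

Unnormalized posteriors (prior × likelihood):
  Transmitter T1: 0.07 × 0.175 = 0.01225
  Transmitter T4: 0.1 × 0.456 = 0.0456
  Transmitter T2: 0.49 × 0.0925 = 0.045325
  Transmitter T6: 0.19 × 0.032 = 0.00608
  Transmitter T5: 0.12 × 0.03 = 0.0036
  Transmitter T3: 0.03 × 0.21 = 0.0063
Normalizing constant = 0.119155.
P(Transmitter T1 | anomaly) = 0.01225/0.119155 ≈ 0.1028
P(Transmitter T4 | anomaly) = 0.0456/0.119155 ≈ 0.3827
P(Transmitter T2 | anomaly) = 0.045325/0.119155 ≈ 0.3804
P(Transmitter T6 | anomaly) = 0.00608/0.119155 ≈ 0.0510
P(Transmitter T5 | anomaly) = 0.0036/0.119155 ≈ 0.0302
P(Transmitter T3 | anomaly) = 0.0063/0.119155 ≈ 0.0529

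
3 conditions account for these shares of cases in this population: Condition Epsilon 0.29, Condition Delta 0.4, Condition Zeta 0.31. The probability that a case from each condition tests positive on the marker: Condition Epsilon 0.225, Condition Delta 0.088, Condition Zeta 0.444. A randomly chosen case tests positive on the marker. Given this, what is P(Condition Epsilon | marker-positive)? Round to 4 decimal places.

0.2741

Compute prior × likelihood for every hypothesis:
  Condition Epsilon: 0.29 × 0.225 = 0.06525
  Condition Delta: 0.4 × 0.088 = 0.0352
  Condition Zeta: 0.31 × 0.444 = 0.13764
Sum = 0.23809.
P(Condition Epsilon | evidence) = 0.06525 / 0.23809 ≈ 0.2741.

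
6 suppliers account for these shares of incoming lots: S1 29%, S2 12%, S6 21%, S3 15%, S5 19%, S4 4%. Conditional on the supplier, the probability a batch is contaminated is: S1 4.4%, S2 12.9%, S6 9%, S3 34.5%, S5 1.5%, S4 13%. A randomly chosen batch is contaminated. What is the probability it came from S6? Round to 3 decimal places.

0.177

By Bayes' rule, posterior ∝ prior × likelihood:
  S1: 0.29 × 0.044 = 0.01276
  S2: 0.12 × 0.129 = 0.01548
  S6: 0.21 × 0.09 = 0.0189
  S3: 0.15 × 0.345 = 0.05175
  S5: 0.19 × 0.015 = 0.00285
  S4: 0.04 × 0.13 = 0.0052
Sum = 0.10694.
P(S6 | evidence) = 0.0189 / 0.10694 ≈ 0.177.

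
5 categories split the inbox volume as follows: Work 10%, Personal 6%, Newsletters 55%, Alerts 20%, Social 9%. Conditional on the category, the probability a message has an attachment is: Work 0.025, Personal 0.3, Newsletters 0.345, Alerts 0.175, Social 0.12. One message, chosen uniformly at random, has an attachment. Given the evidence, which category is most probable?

Newsletters

Unnormalized posteriors (prior × likelihood):
  Work: 0.1 × 0.025 = 0.0025
  Personal: 0.06 × 0.3 = 0.018
  Newsletters: 0.55 × 0.345 = 0.18975
  Alerts: 0.2 × 0.175 = 0.035
  Social: 0.09 × 0.12 = 0.0108
Sum = 0.25605.
Largest term belongs to Newsletters, so Newsletters is most probable.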